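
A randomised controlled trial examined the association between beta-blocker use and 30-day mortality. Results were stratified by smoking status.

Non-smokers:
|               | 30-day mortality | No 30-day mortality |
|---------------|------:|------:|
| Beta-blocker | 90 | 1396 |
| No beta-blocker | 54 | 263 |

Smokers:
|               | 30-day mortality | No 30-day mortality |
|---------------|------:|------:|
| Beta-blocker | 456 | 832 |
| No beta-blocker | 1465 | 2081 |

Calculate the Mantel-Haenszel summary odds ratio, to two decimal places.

0.71

OR_MH = Σ(aᵢdᵢ/nᵢ) / Σ(bᵢcᵢ/nᵢ), where nᵢ is the stratum total.
Stratum 1 (Non-smokers): n = 1803; a·d/n = 90·263/1803 = 13.1281; b·c/n = 1396·54/1803 = 41.8103
Stratum 2 (Smokers): n = 4834; a·d/n = 456·2081/4834 = 196.3045; b·c/n = 832·1465/4834 = 252.1473
OR_MH = (13.1281 + 196.3045) / (41.8103 + 252.1473) = 209.4326 / 293.9576 = 0.71246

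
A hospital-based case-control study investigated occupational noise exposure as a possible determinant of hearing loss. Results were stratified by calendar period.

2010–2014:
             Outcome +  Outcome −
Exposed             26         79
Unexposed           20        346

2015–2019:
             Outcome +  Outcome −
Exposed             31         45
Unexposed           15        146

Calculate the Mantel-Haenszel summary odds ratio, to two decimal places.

OR_MH = Σ(aᵢdᵢ/nᵢ) / Σ(bᵢcᵢ/nᵢ), where nᵢ is the stratum total.
Stratum 1 (2010–2014): n = 471; a·d/n = 26·346/471 = 19.0998; b·c/n = 79·20/471 = 3.3546
Stratum 2 (2015–2019): n = 237; a·d/n = 31·146/237 = 19.0970; b·c/n = 45·15/237 = 2.8481
OR_MH = (19.0998 + 19.0970) / (3.3546 + 2.8481) = 38.1968 / 6.2027 = 6.15813

6.16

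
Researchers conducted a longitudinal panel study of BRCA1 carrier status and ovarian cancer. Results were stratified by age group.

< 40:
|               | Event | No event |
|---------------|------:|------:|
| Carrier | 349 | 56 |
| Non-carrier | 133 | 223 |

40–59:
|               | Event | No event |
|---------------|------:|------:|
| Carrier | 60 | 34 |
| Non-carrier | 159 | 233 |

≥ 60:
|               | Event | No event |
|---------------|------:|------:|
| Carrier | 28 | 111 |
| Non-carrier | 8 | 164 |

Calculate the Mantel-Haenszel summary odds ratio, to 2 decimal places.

6.13

OR_MH = Σ(aᵢdᵢ/nᵢ) / Σ(bᵢcᵢ/nᵢ), where nᵢ is the stratum total.
Stratum 1 (< 40): n = 761; a·d/n = 349·223/761 = 102.2694; b·c/n = 56·133/761 = 9.7871
Stratum 2 (40–59): n = 486; a·d/n = 60·233/486 = 28.7654; b·c/n = 34·159/486 = 11.1235
Stratum 3 (≥ 60): n = 311; a·d/n = 28·164/311 = 14.7653; b·c/n = 111·8/311 = 2.8553
OR_MH = (102.2694 + 28.7654 + 14.7653) / (9.7871 + 11.1235 + 2.8553) = 145.8001 / 23.7659 = 6.13485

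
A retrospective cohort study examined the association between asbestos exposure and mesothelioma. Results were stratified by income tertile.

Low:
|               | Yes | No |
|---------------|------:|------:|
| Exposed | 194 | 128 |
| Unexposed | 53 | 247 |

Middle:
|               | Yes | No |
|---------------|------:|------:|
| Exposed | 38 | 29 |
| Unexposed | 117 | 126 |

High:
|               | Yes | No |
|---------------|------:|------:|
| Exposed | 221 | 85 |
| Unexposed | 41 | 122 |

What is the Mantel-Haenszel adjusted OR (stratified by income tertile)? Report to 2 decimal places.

5.12

OR_MH = Σ(aᵢdᵢ/nᵢ) / Σ(bᵢcᵢ/nᵢ), where nᵢ is the stratum total.
Stratum 1 (Low): n = 622; a·d/n = 194·247/622 = 77.0386; b·c/n = 128·53/622 = 10.9068
Stratum 2 (Middle): n = 310; a·d/n = 38·126/310 = 15.4452; b·c/n = 29·117/310 = 10.9452
Stratum 3 (High): n = 469; a·d/n = 221·122/469 = 57.4883; b·c/n = 85·41/469 = 7.4307
OR_MH = (77.0386 + 15.4452 + 57.4883) / (10.9068 + 10.9452 + 7.4307) = 149.9720 / 29.2826 = 5.12154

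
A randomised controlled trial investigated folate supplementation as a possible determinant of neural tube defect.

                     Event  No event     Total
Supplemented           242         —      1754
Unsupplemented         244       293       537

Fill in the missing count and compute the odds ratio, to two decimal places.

0.19

The missing cell is in the exposed row: 1754 − 242 = 1512.
So a = 242, b = 1512, c = 244, d = 293.
OR = (a·d)/(b·c) = (242 × 293) / (1512 × 244) = 70906 / 368928 = 0.19219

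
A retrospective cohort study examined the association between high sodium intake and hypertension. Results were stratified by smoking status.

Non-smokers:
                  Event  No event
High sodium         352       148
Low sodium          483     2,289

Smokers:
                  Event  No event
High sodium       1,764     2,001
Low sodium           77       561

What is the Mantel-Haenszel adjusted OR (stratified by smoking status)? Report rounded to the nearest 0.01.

OR_MH = Σ(aᵢdᵢ/nᵢ) / Σ(bᵢcᵢ/nᵢ), where nᵢ is the stratum total.
Stratum 1 (Non-smokers): n = 3272; a·d/n = 352·2289/3272 = 246.2494; b·c/n = 148·483/3272 = 21.8472
Stratum 2 (Smokers): n = 4403; a·d/n = 1764·561/4403 = 224.7568; b·c/n = 2001·77/4403 = 34.9936
OR_MH = (246.2494 + 224.7568) / (21.8472 + 34.9936) = 471.0061 / 56.8408 = 8.28641

8.29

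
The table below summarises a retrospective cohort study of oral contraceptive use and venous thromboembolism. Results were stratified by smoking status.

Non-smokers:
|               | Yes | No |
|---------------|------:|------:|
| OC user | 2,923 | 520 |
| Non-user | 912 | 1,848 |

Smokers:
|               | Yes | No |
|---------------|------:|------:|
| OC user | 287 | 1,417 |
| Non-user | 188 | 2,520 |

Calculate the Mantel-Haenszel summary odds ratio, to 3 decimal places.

7.562

OR_MH = Σ(aᵢdᵢ/nᵢ) / Σ(bᵢcᵢ/nᵢ), where nᵢ is the stratum total.
Stratum 1 (Non-smokers): n = 6203; a·d/n = 2923·1848/6203 = 870.8212; b·c/n = 520·912/6203 = 76.4533
Stratum 2 (Smokers): n = 4412; a·d/n = 287·2520/4412 = 163.9257; b·c/n = 1417·188/4412 = 60.3799
OR_MH = (870.8212 + 163.9257) / (76.4533 + 60.3799) = 1034.7469 / 136.8332 = 7.56210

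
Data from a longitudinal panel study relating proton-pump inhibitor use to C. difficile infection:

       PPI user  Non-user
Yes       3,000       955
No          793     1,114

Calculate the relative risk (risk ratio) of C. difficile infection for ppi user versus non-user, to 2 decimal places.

Reading the table with exposure as columns: a = 3000 (PPI user, case), b = 793 (PPI user, non-case), c = 955 (Non-user, case), d = 1114.
Risk in exposed = 3000/3793 = 0.79093; risk in unexposed = 955/2069 = 0.46158.
RR = 0.79093 / 0.46158 = 1.71355
The risk among the exposed is 1.71 times that among the unexposed.

1.71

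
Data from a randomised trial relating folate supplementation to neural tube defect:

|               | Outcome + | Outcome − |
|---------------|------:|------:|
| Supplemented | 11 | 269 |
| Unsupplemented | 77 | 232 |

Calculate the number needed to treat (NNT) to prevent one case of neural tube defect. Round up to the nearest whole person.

5

Risk in treated group = 11/280 = 0.03929; risk in control = 77/309 = 0.24919.
Absolute risk reduction = 0.24919 − 0.03929 = 0.20991
NNT = 1 / ARR = 1 / 0.20991 = 4.764 → round up → 5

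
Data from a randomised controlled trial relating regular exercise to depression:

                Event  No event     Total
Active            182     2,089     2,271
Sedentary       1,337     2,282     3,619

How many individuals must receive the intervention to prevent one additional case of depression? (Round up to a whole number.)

Risk in treated group = 182/2271 = 0.08014; risk in control = 1337/3619 = 0.36944.
Absolute risk reduction = 0.36944 − 0.08014 = 0.28930
NNT = 1 / ARR = 1 / 0.28930 = 3.457 → round up → 4

4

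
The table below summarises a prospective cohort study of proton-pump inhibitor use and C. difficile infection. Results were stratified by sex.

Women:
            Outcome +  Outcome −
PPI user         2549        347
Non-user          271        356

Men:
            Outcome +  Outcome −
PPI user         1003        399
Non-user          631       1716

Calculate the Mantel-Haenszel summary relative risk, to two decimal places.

2.36

RR_MH = Σ(aᵢ·n₀ᵢ/nᵢ) / Σ(cᵢ·n₁ᵢ/nᵢ), with n₁ᵢ = aᵢ+bᵢ (exposed), n₀ᵢ = cᵢ+dᵢ (unexposed), nᵢ = n₁ᵢ+n₀ᵢ.
Stratum 1 (Women): n₁ = 2896, n₀ = 627, n = 3523; a·n₀/n = 2549·627/3523 = 453.6540; c·n₁/n = 271·2896/3523 = 222.7692
Stratum 2 (Men): n₁ = 1402, n₀ = 2347, n = 3749; a·n₀/n = 1003·2347/3749 = 627.9117; c·n₁/n = 631·1402/3749 = 235.9728
RR_MH = (453.6540 + 627.9117) / (222.7692 + 235.9728) = 1081.5657 / 458.7420 = 2.35768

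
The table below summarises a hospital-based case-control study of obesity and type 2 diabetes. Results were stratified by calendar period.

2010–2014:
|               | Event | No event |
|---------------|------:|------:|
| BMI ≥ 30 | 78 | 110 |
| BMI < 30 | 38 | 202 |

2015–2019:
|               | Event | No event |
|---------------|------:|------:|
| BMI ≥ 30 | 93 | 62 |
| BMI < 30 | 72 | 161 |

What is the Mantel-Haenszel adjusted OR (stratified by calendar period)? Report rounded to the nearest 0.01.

3.54

OR_MH = Σ(aᵢdᵢ/nᵢ) / Σ(bᵢcᵢ/nᵢ), where nᵢ is the stratum total.
Stratum 1 (2010–2014): n = 428; a·d/n = 78·202/428 = 36.8131; b·c/n = 110·38/428 = 9.7664
Stratum 2 (2015–2019): n = 388; a·d/n = 93·161/388 = 38.5902; b·c/n = 62·72/388 = 11.5052
OR_MH = (36.8131 + 38.5902) / (9.7664 + 11.5052) = 75.4033 / 21.2715 = 3.54480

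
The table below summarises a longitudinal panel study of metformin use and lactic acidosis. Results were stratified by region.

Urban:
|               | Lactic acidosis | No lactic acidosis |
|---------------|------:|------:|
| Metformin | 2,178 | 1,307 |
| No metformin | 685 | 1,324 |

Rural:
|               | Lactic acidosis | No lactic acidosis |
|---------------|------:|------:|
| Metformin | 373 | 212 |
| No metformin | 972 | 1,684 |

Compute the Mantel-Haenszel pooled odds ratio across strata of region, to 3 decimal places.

OR_MH = Σ(aᵢdᵢ/nᵢ) / Σ(bᵢcᵢ/nᵢ), where nᵢ is the stratum total.
Stratum 1 (Urban): n = 5494; a·d/n = 2178·1324/5494 = 524.8766; b·c/n = 1307·685/5494 = 162.9587
Stratum 2 (Rural): n = 3241; a·d/n = 373·1684/3241 = 193.8081; b·c/n = 212·972/3241 = 63.5804
OR_MH = (524.8766 + 193.8081) / (162.9587 + 63.5804) = 718.6847 / 226.5391 = 3.17245

3.172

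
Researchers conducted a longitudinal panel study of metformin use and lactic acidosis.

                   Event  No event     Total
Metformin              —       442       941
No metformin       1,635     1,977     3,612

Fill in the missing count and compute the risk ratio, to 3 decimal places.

1.171

The missing cell is in the exposed row: 941 − 442 = 499.
So a = 499, b = 442, c = 1635, d = 1977.
RR = [a/(a+b)] / [c/(c+d)] = (499/941) / (1635/3612) = 0.53029/0.45266 = 1.17150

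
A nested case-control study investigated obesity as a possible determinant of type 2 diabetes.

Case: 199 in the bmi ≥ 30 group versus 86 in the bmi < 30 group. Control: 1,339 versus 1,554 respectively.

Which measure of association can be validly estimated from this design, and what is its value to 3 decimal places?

2.685

From the description: a = 199, b = 1339, c = 86, d = 1554.
This is a nested case-control study: participants were sampled on outcome status, so risks in the source population cannot be estimated directly — relative risk is not valid here. The odds ratio is the appropriate measure.
OR = (a·d)/(b·c) = (199 × 1554) / (1339 × 86) = 309246 / 115154 = 2.68550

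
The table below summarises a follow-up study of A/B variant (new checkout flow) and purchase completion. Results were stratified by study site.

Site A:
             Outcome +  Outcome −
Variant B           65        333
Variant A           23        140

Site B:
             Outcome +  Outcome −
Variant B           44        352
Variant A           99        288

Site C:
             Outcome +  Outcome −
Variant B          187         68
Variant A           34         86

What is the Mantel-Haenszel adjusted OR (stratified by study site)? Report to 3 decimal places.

OR_MH = Σ(aᵢdᵢ/nᵢ) / Σ(bᵢcᵢ/nᵢ), where nᵢ is the stratum total.
Stratum 1 (Site A): n = 561; a·d/n = 65·140/561 = 16.2210; b·c/n = 333·23/561 = 13.6524
Stratum 2 (Site B): n = 783; a·d/n = 44·288/783 = 16.1839; b·c/n = 352·99/783 = 44.5057
Stratum 3 (Site C): n = 375; a·d/n = 187·86/375 = 42.8853; b·c/n = 68·34/375 = 6.1653
OR_MH = (16.2210 + 16.1839 + 42.8853) / (13.6524 + 44.5057 + 6.1653) = 75.2903 / 64.3235 = 1.17049

1.170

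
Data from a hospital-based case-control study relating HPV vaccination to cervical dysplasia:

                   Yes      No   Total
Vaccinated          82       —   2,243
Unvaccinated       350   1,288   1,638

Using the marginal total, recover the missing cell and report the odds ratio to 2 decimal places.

0.14

The missing cell is in the exposed row: 2243 − 82 = 2161.
So a = 82, b = 2161, c = 350, d = 1288.
OR = (a·d)/(b·c) = (82 × 1288) / (2161 × 350) = 105616 / 756350 = 0.13964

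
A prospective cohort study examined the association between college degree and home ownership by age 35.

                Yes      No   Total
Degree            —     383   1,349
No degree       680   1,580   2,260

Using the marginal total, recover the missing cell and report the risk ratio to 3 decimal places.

2.380

The missing cell is in the exposed row: 1349 − 383 = 966.
So a = 966, b = 383, c = 680, d = 1580.
RR = [a/(a+b)] / [c/(c+d)] = (966/1349) / (680/2260) = 0.71609/0.30088 = 2.37993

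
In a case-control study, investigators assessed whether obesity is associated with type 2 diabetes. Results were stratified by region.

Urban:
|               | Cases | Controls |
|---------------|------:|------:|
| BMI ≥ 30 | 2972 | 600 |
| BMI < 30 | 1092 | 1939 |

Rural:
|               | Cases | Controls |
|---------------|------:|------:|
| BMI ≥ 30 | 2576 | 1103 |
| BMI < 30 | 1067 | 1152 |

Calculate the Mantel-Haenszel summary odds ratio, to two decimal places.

OR_MH = Σ(aᵢdᵢ/nᵢ) / Σ(bᵢcᵢ/nᵢ), where nᵢ is the stratum total.
Stratum 1 (Urban): n = 6603; a·d/n = 2972·1939/6603 = 872.7409; b·c/n = 600·1092/6603 = 99.2276
Stratum 2 (Rural): n = 5898; a·d/n = 2576·1152/5898 = 503.1455; b·c/n = 1103·1067/5898 = 199.5424
OR_MH = (872.7409 + 503.1455) / (99.2276 + 199.5424) = 1375.8863 / 298.7700 = 4.60517

4.61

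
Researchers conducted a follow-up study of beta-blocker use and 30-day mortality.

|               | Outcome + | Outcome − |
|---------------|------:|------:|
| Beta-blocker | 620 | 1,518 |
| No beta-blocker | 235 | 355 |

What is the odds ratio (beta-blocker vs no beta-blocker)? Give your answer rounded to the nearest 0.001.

0.617

Cells: a = 620, b = 1518, c = 235, d = 355.
OR = (a·d)/(b·c) = (620 × 355) / (1518 × 235) = 220100 / 356730 = 0.61699
Exposure is associated with lower odds of 30-day mortality (OR = 0.62 < 1).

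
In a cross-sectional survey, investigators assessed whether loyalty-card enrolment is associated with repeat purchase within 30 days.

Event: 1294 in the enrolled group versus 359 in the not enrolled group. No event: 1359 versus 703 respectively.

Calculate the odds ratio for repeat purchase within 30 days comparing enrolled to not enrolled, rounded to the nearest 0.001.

From the description: a = 1294, b = 1359, c = 359, d = 703.
OR = (a·d)/(b·c) = (1294 × 703) / (1359 × 359) = 909682 / 487881 = 1.86456
The odds of repeat purchase within 30 days are about 1.86 times as high in the enrolled group.

1.865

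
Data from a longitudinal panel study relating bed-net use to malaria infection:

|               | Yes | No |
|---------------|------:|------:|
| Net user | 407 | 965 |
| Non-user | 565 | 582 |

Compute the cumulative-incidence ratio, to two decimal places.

0.60

Cells: a = 407, b = 965, c = 565, d = 582.
Risk in exposed = 407/1372 = 0.29665; risk in unexposed = 565/1147 = 0.49259.
RR = 0.29665 / 0.49259 = 0.60222
The risk is 40% lower among the exposed than among the unexposed.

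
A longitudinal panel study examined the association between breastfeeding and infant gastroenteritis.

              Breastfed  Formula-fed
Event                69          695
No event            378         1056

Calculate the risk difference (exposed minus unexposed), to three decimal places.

-0.243

Reading the table with exposure as columns: a = 69 (Breastfed, case), b = 378 (Breastfed, non-case), c = 695 (Formula-fed, case), d = 1056.
Risk in exposed = 69/447 = 0.154362; risk in unexposed = 695/1751 = 0.396916.
Risk difference = 0.154362 − 0.396916 = -0.242554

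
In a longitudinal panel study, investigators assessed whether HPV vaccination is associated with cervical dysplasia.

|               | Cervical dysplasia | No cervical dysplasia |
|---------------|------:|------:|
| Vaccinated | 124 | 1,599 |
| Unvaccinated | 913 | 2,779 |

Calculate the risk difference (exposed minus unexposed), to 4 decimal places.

Cells: a = 124, b = 1599, c = 913, d = 2779.
Risk in exposed = 124/1723 = 0.071967; risk in unexposed = 913/3692 = 0.247291.
Risk difference = 0.071967 − 0.247291 = -0.175324

-0.1753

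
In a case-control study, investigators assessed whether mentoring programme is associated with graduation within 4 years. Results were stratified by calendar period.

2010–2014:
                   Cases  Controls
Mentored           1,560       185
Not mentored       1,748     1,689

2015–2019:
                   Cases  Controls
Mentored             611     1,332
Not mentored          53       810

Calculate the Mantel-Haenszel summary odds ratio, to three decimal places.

7.821

OR_MH = Σ(aᵢdᵢ/nᵢ) / Σ(bᵢcᵢ/nᵢ), where nᵢ is the stratum total.
Stratum 1 (2010–2014): n = 5182; a·d/n = 1560·1689/5182 = 508.4601; b·c/n = 185·1748/5182 = 62.4045
Stratum 2 (2015–2019): n = 2806; a·d/n = 611·810/2806 = 176.3756; b·c/n = 1332·53/2806 = 25.1589
OR_MH = (508.4601 + 176.3756) / (62.4045 + 25.1589) = 684.8357 / 87.5634 = 7.82102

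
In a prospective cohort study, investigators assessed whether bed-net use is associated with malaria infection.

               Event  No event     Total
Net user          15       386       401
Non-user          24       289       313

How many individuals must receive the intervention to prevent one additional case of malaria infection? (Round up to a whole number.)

26

Risk in treated group = 15/401 = 0.03741; risk in control = 24/313 = 0.07668.
Absolute risk reduction = 0.07668 − 0.03741 = 0.03927
NNT = 1 / ARR = 1 / 0.03927 = 25.464 → round up → 26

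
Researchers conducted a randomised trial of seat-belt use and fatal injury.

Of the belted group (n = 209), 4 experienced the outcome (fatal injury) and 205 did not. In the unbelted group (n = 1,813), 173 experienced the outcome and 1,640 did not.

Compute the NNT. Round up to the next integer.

Risk in treated group = 4/209 = 0.01914; risk in control = 173/1813 = 0.09542.
Absolute risk reduction = 0.09542 − 0.01914 = 0.07628
NNT = 1 / ARR = 1 / 0.07628 = 13.109 → round up → 14

14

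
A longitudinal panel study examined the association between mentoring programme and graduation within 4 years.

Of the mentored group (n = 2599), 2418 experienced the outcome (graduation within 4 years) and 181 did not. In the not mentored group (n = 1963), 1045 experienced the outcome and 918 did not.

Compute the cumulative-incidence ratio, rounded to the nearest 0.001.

1.748

From the description: a = 2418, b = 181, c = 1045, d = 918.
Risk in exposed = 2418/2599 = 0.93036; risk in unexposed = 1045/1963 = 0.53235.
RR = 0.93036 / 0.53235 = 1.74765
The risk among the exposed is 1.75 times that among the unexposed.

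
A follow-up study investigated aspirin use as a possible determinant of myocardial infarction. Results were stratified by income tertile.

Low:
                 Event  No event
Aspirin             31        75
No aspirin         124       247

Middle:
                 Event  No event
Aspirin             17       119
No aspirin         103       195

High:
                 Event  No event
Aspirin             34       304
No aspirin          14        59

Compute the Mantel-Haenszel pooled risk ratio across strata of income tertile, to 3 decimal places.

RR_MH = Σ(aᵢ·n₀ᵢ/nᵢ) / Σ(cᵢ·n₁ᵢ/nᵢ), with n₁ᵢ = aᵢ+bᵢ (exposed), n₀ᵢ = cᵢ+dᵢ (unexposed), nᵢ = n₁ᵢ+n₀ᵢ.
Stratum 1 (Low): n₁ = 106, n₀ = 371, n = 477; a·n₀/n = 31·371/477 = 24.1111; c·n₁/n = 124·106/477 = 27.5556
Stratum 2 (Middle): n₁ = 136, n₀ = 298, n = 434; a·n₀/n = 17·298/434 = 11.6728; c·n₁/n = 103·136/434 = 32.2765
Stratum 3 (High): n₁ = 338, n₀ = 73, n = 411; a·n₀/n = 34·73/411 = 6.0389; c·n₁/n = 14·338/411 = 11.5134
RR_MH = (24.1111 + 11.6728 + 6.0389) / (27.5556 + 32.2765 + 11.5134) = 41.8229 / 71.3454 = 0.58620

0.586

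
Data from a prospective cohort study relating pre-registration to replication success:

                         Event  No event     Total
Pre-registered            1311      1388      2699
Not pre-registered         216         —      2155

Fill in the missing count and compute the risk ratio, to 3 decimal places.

4.846

The missing cell is in the unexposed row: 2155 − 216 = 1939.
So a = 1311, b = 1388, c = 216, d = 1939.
RR = [a/(a+b)] / [c/(c+d)] = (1311/2699) / (216/2155) = 0.48574/0.10023 = 4.84611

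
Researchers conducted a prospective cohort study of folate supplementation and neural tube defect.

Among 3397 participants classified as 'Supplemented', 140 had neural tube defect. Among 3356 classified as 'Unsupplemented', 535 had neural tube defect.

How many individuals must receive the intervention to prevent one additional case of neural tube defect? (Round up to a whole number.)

Risk in treated group = 140/3397 = 0.04121; risk in control = 535/3356 = 0.15942.
Absolute risk reduction = 0.15942 − 0.04121 = 0.11820
NNT = 1 / ARR = 1 / 0.11820 = 8.460 → round up → 9

9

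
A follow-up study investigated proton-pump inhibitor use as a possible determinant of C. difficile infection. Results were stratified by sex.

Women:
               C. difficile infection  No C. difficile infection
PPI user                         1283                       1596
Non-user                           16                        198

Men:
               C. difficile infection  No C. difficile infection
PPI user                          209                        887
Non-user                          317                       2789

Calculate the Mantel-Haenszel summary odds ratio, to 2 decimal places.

OR_MH = Σ(aᵢdᵢ/nᵢ) / Σ(bᵢcᵢ/nᵢ), where nᵢ is the stratum total.
Stratum 1 (Women): n = 3093; a·d/n = 1283·198/3093 = 82.1319; b·c/n = 1596·16/3093 = 8.2561
Stratum 2 (Men): n = 4202; a·d/n = 209·2789/4202 = 138.7199; b·c/n = 887·317/4202 = 66.9155
OR_MH = (82.1319 + 138.7199) / (8.2561 + 66.9155) = 220.8518 / 75.1716 = 2.93797

2.94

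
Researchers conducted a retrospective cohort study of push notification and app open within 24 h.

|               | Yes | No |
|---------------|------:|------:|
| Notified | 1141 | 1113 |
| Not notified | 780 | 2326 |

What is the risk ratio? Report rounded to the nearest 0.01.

2.02

Cells: a = 1141, b = 1113, c = 780, d = 2326.
Risk in exposed = 1141/2254 = 0.50621; risk in unexposed = 780/3106 = 0.25113.
RR = 0.50621 / 0.25113 = 2.01576
The risk among the exposed is 2.02 times that among the unexposed.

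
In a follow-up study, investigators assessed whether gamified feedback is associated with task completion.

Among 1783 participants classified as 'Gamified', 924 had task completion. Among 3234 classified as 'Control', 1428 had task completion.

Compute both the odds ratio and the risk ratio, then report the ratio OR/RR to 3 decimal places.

From the description: a = 924, b = 859, c = 1428, d = 1806.
OR = (924·1806)/(859·1428) = 1668744/1226652 = 1.36041
Risk in exposed = 924/1783 = 0.51823; risk in unexposed = 1428/3234 = 0.44156; RR = 1.17363
OR/RR = 1.36041 / 1.17363 = 1.15914
The outcome is not rare, so the OR lies further from 1 than the RR.

1.159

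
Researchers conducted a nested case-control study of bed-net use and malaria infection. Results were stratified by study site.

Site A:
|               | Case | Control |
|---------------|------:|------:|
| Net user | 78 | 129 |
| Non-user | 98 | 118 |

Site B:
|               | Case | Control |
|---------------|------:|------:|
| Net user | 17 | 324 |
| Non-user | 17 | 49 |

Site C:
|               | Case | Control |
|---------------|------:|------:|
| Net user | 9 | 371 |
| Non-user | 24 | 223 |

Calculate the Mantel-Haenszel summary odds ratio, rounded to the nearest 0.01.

OR_MH = Σ(aᵢdᵢ/nᵢ) / Σ(bᵢcᵢ/nᵢ), where nᵢ is the stratum total.
Stratum 1 (Site A): n = 423; a·d/n = 78·118/423 = 21.7589; b·c/n = 129·98/423 = 29.8865
Stratum 2 (Site B): n = 407; a·d/n = 17·49/407 = 2.0467; b·c/n = 324·17/407 = 13.5332
Stratum 3 (Site C): n = 627; a·d/n = 9·223/627 = 3.2010; b·c/n = 371·24/627 = 14.2010
OR_MH = (21.7589 + 2.0467 + 3.2010) / (29.8865 + 13.5332 + 14.2010) = 27.0065 / 57.6207 = 0.46869

0.47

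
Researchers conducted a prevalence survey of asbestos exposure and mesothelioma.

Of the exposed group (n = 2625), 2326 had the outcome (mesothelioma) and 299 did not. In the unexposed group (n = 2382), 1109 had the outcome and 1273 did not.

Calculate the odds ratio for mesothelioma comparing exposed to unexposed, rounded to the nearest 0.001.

8.930

From the description: a = 2326, b = 299, c = 1109, d = 1273.
OR = (a·d)/(b·c) = (2326 × 1273) / (299 × 1109) = 2960998 / 331591 = 8.92967
The odds of mesothelioma are about 8.93 times as high in the exposed group.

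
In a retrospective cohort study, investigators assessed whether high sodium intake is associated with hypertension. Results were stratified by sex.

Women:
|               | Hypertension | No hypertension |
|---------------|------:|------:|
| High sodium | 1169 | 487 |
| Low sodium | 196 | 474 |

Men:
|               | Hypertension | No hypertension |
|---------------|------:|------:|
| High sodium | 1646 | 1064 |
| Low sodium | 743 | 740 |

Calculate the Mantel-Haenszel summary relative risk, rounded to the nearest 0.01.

RR_MH = Σ(aᵢ·n₀ᵢ/nᵢ) / Σ(cᵢ·n₁ᵢ/nᵢ), with n₁ᵢ = aᵢ+bᵢ (exposed), n₀ᵢ = cᵢ+dᵢ (unexposed), nᵢ = n₁ᵢ+n₀ᵢ.
Stratum 1 (Women): n₁ = 1656, n₀ = 670, n = 2326; a·n₀/n = 1169·670/2326 = 336.7283; c·n₁/n = 196·1656/2326 = 139.5426
Stratum 2 (Men): n₁ = 2710, n₀ = 1483, n = 4193; a·n₀/n = 1646·1483/4193 = 582.1650; c·n₁/n = 743·2710/4193 = 480.2123
RR_MH = (336.7283 + 582.1650) / (139.5426 + 480.2123) = 918.8933 / 619.7548 = 1.48267

1.48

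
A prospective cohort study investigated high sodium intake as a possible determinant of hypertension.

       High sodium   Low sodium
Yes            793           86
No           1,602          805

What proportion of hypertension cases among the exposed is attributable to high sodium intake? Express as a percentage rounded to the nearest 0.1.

Reading the table with exposure as columns: a = 793 (High sodium, case), b = 1602 (High sodium, non-case), c = 86 (Low sodium, case), d = 805.
Risk in exposed = 793/2395 = 0.33111; risk in unexposed = 86/891 = 0.09652.
RR = 0.33111/0.09652 = 3.43042
AR% = (RR − 1)/RR × 100 = (3.43042 − 1)/3.43042 × 100 = 70.8490%

70.8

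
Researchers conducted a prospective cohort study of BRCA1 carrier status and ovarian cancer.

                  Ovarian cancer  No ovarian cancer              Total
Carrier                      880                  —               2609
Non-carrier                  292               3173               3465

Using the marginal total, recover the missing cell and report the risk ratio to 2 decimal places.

4.00

The missing cell is in the exposed row: 2609 − 880 = 1729.
So a = 880, b = 1729, c = 292, d = 3173.
RR = [a/(a+b)] / [c/(c+d)] = (880/2609) / (292/3465) = 0.33729/0.08427 = 4.00248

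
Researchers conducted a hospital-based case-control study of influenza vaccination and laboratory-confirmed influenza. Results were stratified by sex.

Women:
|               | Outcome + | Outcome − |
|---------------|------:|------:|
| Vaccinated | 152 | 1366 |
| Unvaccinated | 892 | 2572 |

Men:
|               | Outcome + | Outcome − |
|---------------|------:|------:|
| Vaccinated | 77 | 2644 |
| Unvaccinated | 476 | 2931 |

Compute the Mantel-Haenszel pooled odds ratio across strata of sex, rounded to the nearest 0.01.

OR_MH = Σ(aᵢdᵢ/nᵢ) / Σ(bᵢcᵢ/nᵢ), where nᵢ is the stratum total.
Stratum 1 (Women): n = 4982; a·d/n = 152·2572/4982 = 78.4713; b·c/n = 1366·892/4982 = 244.5749
Stratum 2 (Men): n = 6128; a·d/n = 77·2931/6128 = 36.8288; b·c/n = 2644·476/6128 = 205.3760
OR_MH = (78.4713 + 36.8288) / (244.5749 + 205.3760) = 115.3001 / 449.9508 = 0.25625

0.26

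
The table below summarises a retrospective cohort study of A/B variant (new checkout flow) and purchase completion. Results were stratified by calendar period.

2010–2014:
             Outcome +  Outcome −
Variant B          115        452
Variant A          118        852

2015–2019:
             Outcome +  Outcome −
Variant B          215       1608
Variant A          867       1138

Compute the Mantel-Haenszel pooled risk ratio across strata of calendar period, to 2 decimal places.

RR_MH = Σ(aᵢ·n₀ᵢ/nᵢ) / Σ(cᵢ·n₁ᵢ/nᵢ), with n₁ᵢ = aᵢ+bᵢ (exposed), n₀ᵢ = cᵢ+dᵢ (unexposed), nᵢ = n₁ᵢ+n₀ᵢ.
Stratum 1 (2010–2014): n₁ = 567, n₀ = 970, n = 1537; a·n₀/n = 115·970/1537 = 72.5764; c·n₁/n = 118·567/1537 = 43.5303
Stratum 2 (2015–2019): n₁ = 1823, n₀ = 2005, n = 3828; a·n₀/n = 215·2005/3828 = 112.6110; c·n₁/n = 867·1823/3828 = 412.8895
RR_MH = (72.5764 + 112.6110) / (43.5303 + 412.8895) = 185.1875 / 456.4198 = 0.40574

0.41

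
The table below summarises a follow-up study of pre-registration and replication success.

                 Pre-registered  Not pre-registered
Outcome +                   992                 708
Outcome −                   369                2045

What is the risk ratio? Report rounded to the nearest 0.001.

2.834

Reading the table with exposure as columns: a = 992 (Pre-registered, case), b = 369 (Pre-registered, non-case), c = 708 (Not pre-registered, case), d = 2045.
Risk in exposed = 992/1361 = 0.72888; risk in unexposed = 708/2753 = 0.25717.
RR = 0.72888 / 0.25717 = 2.83417
The risk among the exposed is 2.83 times that among the unexposed.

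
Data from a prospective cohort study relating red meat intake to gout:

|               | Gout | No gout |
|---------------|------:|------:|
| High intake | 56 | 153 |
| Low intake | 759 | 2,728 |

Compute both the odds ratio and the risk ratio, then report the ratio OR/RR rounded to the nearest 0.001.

1.069

Cells: a = 56, b = 153, c = 759, d = 2728.
OR = (56·2728)/(153·759) = 152768/116127 = 1.31553
Risk in exposed = 56/209 = 0.26794; risk in unexposed = 759/3487 = 0.21767; RR = 1.23098
OR/RR = 1.31553 / 1.23098 = 1.06868
The outcome is not rare, so the OR lies further from 1 than the RR.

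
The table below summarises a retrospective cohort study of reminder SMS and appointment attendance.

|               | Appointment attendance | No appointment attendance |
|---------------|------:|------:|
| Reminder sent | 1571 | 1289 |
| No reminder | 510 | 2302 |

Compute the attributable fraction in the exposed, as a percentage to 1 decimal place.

67.0

Cells: a = 1571, b = 1289, c = 510, d = 2302.
Risk in exposed = 1571/2860 = 0.54930; risk in unexposed = 510/2812 = 0.18137.
RR = 0.54930/0.18137 = 3.02869
AR% = (RR − 1)/RR × 100 = (3.02869 − 1)/3.02869 × 100 = 66.9825%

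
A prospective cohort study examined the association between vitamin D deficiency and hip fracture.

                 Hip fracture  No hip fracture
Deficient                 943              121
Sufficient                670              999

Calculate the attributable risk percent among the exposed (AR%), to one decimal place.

54.7

Cells: a = 943, b = 121, c = 670, d = 999.
Risk in exposed = 943/1064 = 0.88628; risk in unexposed = 670/1669 = 0.40144.
RR = 0.88628/0.40144 = 2.20776
AR% = (RR − 1)/RR × 100 = (2.20776 − 1)/2.20776 × 100 = 54.7052%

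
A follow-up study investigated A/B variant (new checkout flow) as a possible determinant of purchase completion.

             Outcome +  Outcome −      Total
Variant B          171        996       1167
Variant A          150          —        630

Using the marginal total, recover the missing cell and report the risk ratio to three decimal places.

0.615

The missing cell is in the unexposed row: 630 − 150 = 480.
So a = 171, b = 996, c = 150, d = 480.
RR = [a/(a+b)] / [c/(c+d)] = (171/1167) / (150/630) = 0.14653/0.23810 = 0.61542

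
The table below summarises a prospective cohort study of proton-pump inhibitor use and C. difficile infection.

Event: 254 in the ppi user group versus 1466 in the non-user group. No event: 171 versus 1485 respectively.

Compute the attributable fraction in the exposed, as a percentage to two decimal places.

16.88

From the description: a = 254, b = 171, c = 1466, d = 1485.
Risk in exposed = 254/425 = 0.59765; risk in unexposed = 1466/2951 = 0.49678.
RR = 0.59765/0.49678 = 1.20304
AR% = (RR − 1)/RR × 100 = (1.20304 − 1)/1.20304 × 100 = 16.8772%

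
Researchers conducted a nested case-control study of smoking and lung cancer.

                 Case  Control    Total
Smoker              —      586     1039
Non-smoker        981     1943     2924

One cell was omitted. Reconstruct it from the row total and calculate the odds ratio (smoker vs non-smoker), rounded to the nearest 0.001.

The missing cell is in the exposed row: 1039 − 586 = 453.
So a = 453, b = 586, c = 981, d = 1943.
OR = (a·d)/(b·c) = (453 × 1943) / (586 × 981) = 880179 / 574866 = 1.53110

1.531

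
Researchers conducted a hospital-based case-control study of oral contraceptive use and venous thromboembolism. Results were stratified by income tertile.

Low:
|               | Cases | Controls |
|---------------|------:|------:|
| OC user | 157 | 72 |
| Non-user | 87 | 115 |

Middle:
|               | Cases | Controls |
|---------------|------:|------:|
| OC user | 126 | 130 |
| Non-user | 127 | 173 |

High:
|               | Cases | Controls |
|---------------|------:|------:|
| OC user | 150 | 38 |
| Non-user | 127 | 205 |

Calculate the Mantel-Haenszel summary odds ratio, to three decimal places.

OR_MH = Σ(aᵢdᵢ/nᵢ) / Σ(bᵢcᵢ/nᵢ), where nᵢ is the stratum total.
Stratum 1 (Low): n = 431; a·d/n = 157·115/431 = 41.8910; b·c/n = 72·87/431 = 14.5336
Stratum 2 (Middle): n = 556; a·d/n = 126·173/556 = 39.2050; b·c/n = 130·127/556 = 29.6942
Stratum 3 (High): n = 520; a·d/n = 150·205/520 = 59.1346; b·c/n = 38·127/520 = 9.2808
OR_MH = (41.8910 + 39.2050 + 59.1346) / (14.5336 + 29.6942 + 9.2808) = 140.2306 / 53.5087 = 2.62071

2.621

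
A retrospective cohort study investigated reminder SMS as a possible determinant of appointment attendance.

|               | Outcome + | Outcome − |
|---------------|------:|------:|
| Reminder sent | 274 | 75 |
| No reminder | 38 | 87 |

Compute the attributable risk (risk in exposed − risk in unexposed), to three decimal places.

0.481

Cells: a = 274, b = 75, c = 38, d = 87.
Risk in exposed = 274/349 = 0.785100; risk in unexposed = 38/125 = 0.304000.
Risk difference = 0.785100 − 0.304000 = 0.481100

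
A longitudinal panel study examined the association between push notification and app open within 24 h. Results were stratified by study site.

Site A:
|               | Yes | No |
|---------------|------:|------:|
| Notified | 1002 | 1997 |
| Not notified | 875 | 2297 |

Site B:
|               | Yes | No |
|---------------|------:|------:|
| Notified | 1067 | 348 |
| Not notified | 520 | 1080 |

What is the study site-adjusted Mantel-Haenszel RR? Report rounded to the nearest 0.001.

1.616

RR_MH = Σ(aᵢ·n₀ᵢ/nᵢ) / Σ(cᵢ·n₁ᵢ/nᵢ), with n₁ᵢ = aᵢ+bᵢ (exposed), n₀ᵢ = cᵢ+dᵢ (unexposed), nᵢ = n₁ᵢ+n₀ᵢ.
Stratum 1 (Site A): n₁ = 2999, n₀ = 3172, n = 6171; a·n₀/n = 1002·3172/6171 = 515.0452; c·n₁/n = 875·2999/6171 = 425.2350
Stratum 2 (Site B): n₁ = 1415, n₀ = 1600, n = 3015; a·n₀/n = 1067·1600/3015 = 566.2355; c·n₁/n = 520·1415/3015 = 244.0464
RR_MH = (515.0452 + 566.2355) / (425.2350 + 244.0464) = 1081.2807 / 669.2814 = 1.61558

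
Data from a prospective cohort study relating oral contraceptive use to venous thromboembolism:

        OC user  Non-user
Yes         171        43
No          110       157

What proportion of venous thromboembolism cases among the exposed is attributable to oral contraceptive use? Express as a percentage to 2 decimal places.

64.67

Reading the table with exposure as columns: a = 171 (OC user, case), b = 110 (OC user, non-case), c = 43 (Non-user, case), d = 157.
Risk in exposed = 171/281 = 0.60854; risk in unexposed = 43/200 = 0.21500.
RR = 0.60854/0.21500 = 2.83042
AR% = (RR − 1)/RR × 100 = (2.83042 − 1)/2.83042 × 100 = 64.6696%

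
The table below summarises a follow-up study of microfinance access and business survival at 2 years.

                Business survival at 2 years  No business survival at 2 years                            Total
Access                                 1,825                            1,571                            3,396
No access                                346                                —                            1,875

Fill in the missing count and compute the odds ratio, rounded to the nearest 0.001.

5.134

The missing cell is in the unexposed row: 1875 − 346 = 1529.
So a = 1825, b = 1571, c = 346, d = 1529.
OR = (a·d)/(b·c) = (1825 × 1529) / (1571 × 346) = 2790425 / 543566 = 5.13355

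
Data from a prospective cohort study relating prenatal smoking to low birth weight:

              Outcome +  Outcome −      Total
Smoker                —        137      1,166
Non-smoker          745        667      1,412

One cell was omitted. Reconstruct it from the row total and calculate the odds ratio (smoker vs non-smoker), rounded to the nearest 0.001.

6.725

The missing cell is in the exposed row: 1166 − 137 = 1029.
So a = 1029, b = 137, c = 745, d = 667.
OR = (a·d)/(b·c) = (1029 × 667) / (137 × 745) = 686343 / 102065 = 6.72457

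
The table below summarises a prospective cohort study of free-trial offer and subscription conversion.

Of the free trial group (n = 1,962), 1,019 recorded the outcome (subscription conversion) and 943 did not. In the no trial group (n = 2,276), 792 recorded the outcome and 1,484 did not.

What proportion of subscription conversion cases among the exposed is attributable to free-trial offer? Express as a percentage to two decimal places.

33.00

From the description: a = 1019, b = 943, c = 792, d = 1484.
Risk in exposed = 1019/1962 = 0.51937; risk in unexposed = 792/2276 = 0.34798.
RR = 0.51937/0.34798 = 1.49253
AR% = (RR − 1)/RR × 100 = (1.49253 − 1)/1.49253 × 100 = 32.9995%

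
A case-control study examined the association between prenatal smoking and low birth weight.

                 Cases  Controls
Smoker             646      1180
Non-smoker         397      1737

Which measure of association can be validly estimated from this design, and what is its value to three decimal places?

Cells: a = 646, b = 1180, c = 397, d = 1737.
This is a case-control study: participants were sampled on outcome status, so risks in the source population cannot be estimated directly — relative risk is not valid here. The odds ratio is the appropriate measure.
OR = (a·d)/(b·c) = (646 × 1737) / (1180 × 397) = 1122102 / 468460 = 2.39530

2.395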